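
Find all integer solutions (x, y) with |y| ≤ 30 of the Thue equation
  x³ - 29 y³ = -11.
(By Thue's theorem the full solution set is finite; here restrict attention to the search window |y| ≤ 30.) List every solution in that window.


The equation is x³ - 29y³ = -11. For fixed y, x³ = 29·y³ − 11, so a solution requires the RHS to be a perfect cube.
Strategy: iterate y from -30 to 30, compute RHS = 29·y³ − 11, and check whether it is a (positive or negative) perfect cube.
Check small values of y:
  y = 0: RHS = -11 is not a perfect cube.
  y = 1: RHS = 18 is not a perfect cube.
  y = -1: RHS = -40 is not a perfect cube.
  y = 2: RHS = 221 is not a perfect cube.
  y = -2: RHS = -243 is not a perfect cube.
  y = 3: RHS = 772 is not a perfect cube.
  y = -3: RHS = -794 is not a perfect cube.
Continuing the search up to |y| = 30 finds no solutions either.
No (x, y) in the scanned range satisfies the equation.

No integer solutions with |y| ≤ 30.


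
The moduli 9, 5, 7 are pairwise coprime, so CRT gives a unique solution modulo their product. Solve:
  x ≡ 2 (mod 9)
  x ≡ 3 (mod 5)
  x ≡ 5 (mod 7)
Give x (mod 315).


Moduli 9, 5, 7 are pairwise coprime; by CRT there is a unique solution modulo M = 9 · 5 · 7 = 315.
Solve pairwise, accumulating the modulus:
  Start with x ≡ 2 (mod 9).
  Combine with x ≡ 3 (mod 5): since gcd(9, 5) = 1, we get a unique residue mod 45.
    Write x = 2 + 9·t and substitute into x ≡ 3 (mod 5): 9·t ≡ 3 − 2 = 1 (mod 5).
    Reduce coefficients mod 5: 4·t ≡ 1 (mod 5).
    The inverse of 4 mod 5 is 4 (since 4·4 = 16 = 3·5 + 1), so t ≡ 4·1 = 4 ≡ 4 (mod 5).
    Then x = 2 + 9·4 = 38, valid modulo lcm(9, 5) = 45: x ≡ 38 (mod 45).
  Combine with x ≡ 5 (mod 7): since gcd(45, 7) = 1, we get a unique residue mod 315.
    Write x = 38 + 45·t and substitute into x ≡ 5 (mod 7): 45·t ≡ 5 − 38 = -33 (mod 7).
    Reduce coefficients mod 7: 3·t ≡ 2 (mod 7).
    The inverse of 3 mod 7 is 5 (since 3·5 = 15 = 2·7 + 1), so t ≡ 5·2 = 10 ≡ 3 (mod 7).
    Then x = 38 + 45·3 = 173, valid modulo lcm(45, 7) = 315: x ≡ 173 (mod 315).
Verify: 173 mod 9 = 2 ✓, 173 mod 5 = 3 ✓, 173 mod 7 = 5 ✓.

x ≡ 173 (mod 315).


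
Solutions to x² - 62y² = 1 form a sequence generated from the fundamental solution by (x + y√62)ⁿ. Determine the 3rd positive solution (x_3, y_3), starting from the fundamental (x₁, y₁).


Step 1: Find the fundamental solution (x₁, y₁) of x² - 62y² = 1.
  Expand √62 as a continued fraction. a₀ = ⌊√62⌋ = 7; iterate m_{k+1} = d_k·a_k − m_k, d_{k+1} = (62 − m_{k+1}²)/d_k, a_{k+1} = ⌊(a₀ + m_{k+1})/d_{k+1}⌋ (starting m₀ = 0, d₀ = 1), with convergents p_k = a_k·p_{k-1} + p_{k-2}, q_k = a_k·q_{k-1} + q_{k-2} (p₋₁ = 1, q₋₁ = 0):
  k = 0: a₀ = 7; p₀/q₀ = 7/1; p₀² − 62·q₀² = 49 − 62 = -13.
  k = 1: m = 7, d = 13, a = ⌊(7 + 7)/13⌋ = 1; p/q = (1·7 + 1)/(1·1 + 0) = 8/1; p² − 62·q² = 64 − 62 = 2.
  k = 2: m = 6, d = 2, a = ⌊(7 + 6)/2⌋ = 6; p/q = (6·8 + 7)/(6·1 + 1) = 55/7; p² − 62·q² = 3025 − 3038 = -13.
  k = 3: m = 6, d = 13, a = ⌊(7 + 6)/13⌋ = 1; p/q = (1·55 + 8)/(1·7 + 1) = 63/8; p² − 62·q² = 3969 − 3968 = 1.
  The first convergent with p² − 62·q² = 1 gives the fundamental solution (x₁, y₁) = (63, 8).
Step 2: Apply the recurrence (x_{n+1}, y_{n+1}) = (x₁x_n + 62y₁y_n, x₁y_n + y₁x_n) repeatedly.
  From (x_1, y_1) = (63, 8): x_2 = 63·63 + 62·8·8 = 7937; y_2 = 63·8 + 8·63 = 1008.
  From (x_2, y_2) = (7937, 1008): x_3 = 63·7937 + 62·8·1008 = 999999; y_3 = 63·1008 + 8·7937 = 127000.
Step 3: Verify x_3² - 62·y_3² = 999998000001 - 999998000000 = 1 (should be 1). ✓

(x_1, y_1) = (63, 8); (x_3, y_3) = (999999, 127000).


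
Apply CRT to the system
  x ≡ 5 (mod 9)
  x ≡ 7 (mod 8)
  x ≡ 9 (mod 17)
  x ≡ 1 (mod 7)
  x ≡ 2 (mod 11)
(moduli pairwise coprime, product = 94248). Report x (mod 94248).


Product of moduli M = 9 · 8 · 17 · 7 · 11 = 94248.
Merge one congruence at a time:
  Start: x ≡ 5 (mod 9).
  Combine with x ≡ 7 (mod 8); new modulus lcm = 72.
    Write x = 5 + 9·t and substitute into x ≡ 7 (mod 8): 9·t ≡ 7 − 5 = 2 (mod 8).
    Reduce coefficients mod 8: 1·t ≡ 2 (mod 8).
    So t ≡ 2 (mod 8).
    Then x = 5 + 9·2 = 23, valid modulo lcm(9, 8) = 72: x ≡ 23 (mod 72).
  Combine with x ≡ 9 (mod 17); new modulus lcm = 1224.
    Write x = 23 + 72·t and substitute into x ≡ 9 (mod 17): 72·t ≡ 9 − 23 = -14 (mod 17).
    Reduce coefficients mod 17: 4·t ≡ 3 (mod 17).
    The inverse of 4 mod 17 is 13 (since 4·13 = 52 = 3·17 + 1), so t ≡ 13·3 = 39 ≡ 5 (mod 17).
    Then x = 23 + 72·5 = 383, valid modulo lcm(72, 17) = 1224: x ≡ 383 (mod 1224).
  Combine with x ≡ 1 (mod 7); new modulus lcm = 8568.
    Write x = 383 + 1224·t and substitute into x ≡ 1 (mod 7): 1224·t ≡ 1 − 383 = -382 (mod 7).
    Reduce coefficients mod 7: 6·t ≡ 3 (mod 7).
    The inverse of 6 mod 7 is 6 (since 6·6 = 36 = 5·7 + 1), so t ≡ 6·3 = 18 ≡ 4 (mod 7).
    Then x = 383 + 1224·4 = 5279, valid modulo lcm(1224, 7) = 8568: x ≡ 5279 (mod 8568).
  Combine with x ≡ 2 (mod 11); new modulus lcm = 94248.
    Write x = 5279 + 8568·t and substitute into x ≡ 2 (mod 11): 8568·t ≡ 2 − 5279 = -5277 (mod 11).
    Reduce coefficients mod 11: 10·t ≡ 3 (mod 11).
    The inverse of 10 mod 11 is 10 (since 10·10 = 100 = 9·11 + 1), so t ≡ 10·3 = 30 ≡ 8 (mod 11).
    Then x = 5279 + 8568·8 = 73823, valid modulo lcm(8568, 11) = 94248: x ≡ 73823 (mod 94248).
Verify against each original: 73823 mod 9 = 5, 73823 mod 8 = 7, 73823 mod 17 = 9, 73823 mod 7 = 1, 73823 mod 11 = 2.

x ≡ 73823 (mod 94248).


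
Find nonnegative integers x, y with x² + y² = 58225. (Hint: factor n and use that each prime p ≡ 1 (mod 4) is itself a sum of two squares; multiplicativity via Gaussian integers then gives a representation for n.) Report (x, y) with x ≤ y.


Step 1: Factor n = 58225 = 5^2 · 17 · 137.
Step 2: Check the mod-4 condition on each prime factor: 5 ≡ 1 (mod 4), exponent 2; 17 ≡ 1 (mod 4), exponent 1; 137 ≡ 1 (mod 4), exponent 1.
All primes ≡ 3 (mod 4) appear to even exponent (or don't appear), so by the two-squares theorem n IS expressible as a sum of two squares.
Step 3: Build a representation. Group n = k² · m with k = 5 and m = 17 · 137 = 2329 (a product of primes ≡ 1 (mod 4)); a representation of m scales to one of n via (k·x)² + (k·y)² = k²(x² + y²). Each prime p ≡ 1 (mod 4) is itself a sum of two squares; find a² by testing p − a² for a perfect square:
  17: 17 − 1² = 16 = 4² ⇒ 17 = 1² + 4².
  137: 137 − 1² = 136, 137 − 2² = 133, 137 − 3² = 128, 137 − 4² = 121 = 11² ⇒ 137 = 4² + 11².
  Combine using the Brahmagupta–Fibonacci identity (a² + b²)(c² + d²) = (ac − bd)² + (ad + bc)² = (ac + bd)² + (ad − bc)²:
  17 · 137 = 2329: from (1² + 4²)(4² + 11²), take (1·4 − 4·11, 1·11 + 4·4) = (4 − 44, 11 + 16) = (-40, 27); dropping signs (only squares matter) gives (40, 27); check 40² + 27² = 1600 + 729 = 2329 ✓.
  Scale by k = 5: (5·40, 5·27) = (200, 135).
Step 4: Order so x ≤ y and verify: 135² + 200² = 18225 + 40000 = 58225 = n. ✓

n = 58225 = 135² + 200² (one valid representation with x ≤ y).


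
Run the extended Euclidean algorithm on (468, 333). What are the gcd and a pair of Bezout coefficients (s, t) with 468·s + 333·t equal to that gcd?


Euclidean algorithm on (468, 333) — divide until remainder is 0:
  468 = 1 · 333 + 135
  333 = 2 · 135 + 63
  135 = 2 · 63 + 9
  63 = 7 · 9 + 0
gcd(468, 333) = 9.
Track Bezout coefficients alongside the remainders: start with r₀ = 468 = a·1 + b·0 (s = 1, t = 0) and r₁ = 333 = a·0 + b·1 (s = 0, t = 1); each new remainder r_{k+1} = r_{k-1} − q_k·r_k inherits s_{k+1} = s_{k-1} − q_k·s_k, t_{k+1} = t_{k-1} − q_k·t_k, so r_k = a·s_k + b·t_k at every step:
  q = 1: r = 135, s = 1 − 1·0 = 1, t = 0 − 1·1 = -1  (check: 468·1 + 333·(-1) = 135)
  q = 2: r = 63, s = 0 − 2·1 = -2, t = 1 − 2·(-1) = 3  (check: 468·(-2) + 333·3 = 63)
  q = 2: r = 9, s = 1 − 2·(-2) = 5, t = -1 − 2·3 = -7  (check: 468·5 + 333·(-7) = 9)
The row with r = 9 (the gcd) gives the Bezout coefficients s = 5, t = -7.
Result: 468 · (5) + 333 · (-7) = 9.

gcd(468, 333) = 9; s = 5, t = -7 (check: 468·5 + 333·(-7) = 9).


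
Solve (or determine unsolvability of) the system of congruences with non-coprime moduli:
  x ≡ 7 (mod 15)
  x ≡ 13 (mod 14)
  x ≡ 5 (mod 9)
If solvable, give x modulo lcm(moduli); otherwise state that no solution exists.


Moduli 15, 14, 9 are not pairwise coprime, so CRT works modulo lcm(m_i) when all pairwise compatibility conditions hold.
Pairwise compatibility: gcd(m_i, m_j) must divide a_i - a_j for every pair.
Merge one congruence at a time:
  Start: x ≡ 7 (mod 15).
  Combine with x ≡ 13 (mod 14): gcd(15, 14) = 1; 13 - 7 = 6, which IS divisible by 1, so compatible.
    Write x = 7 + 15·t and substitute into x ≡ 13 (mod 14): 15·t ≡ 13 − 7 = 6 (mod 14).
    Reduce coefficients mod 14: 1·t ≡ 6 (mod 14).
    So t ≡ 6 (mod 14).
    Then x = 7 + 15·6 = 97, valid modulo lcm(15, 14) = 210: x ≡ 97 (mod 210).
  Combine with x ≡ 5 (mod 9): gcd(210, 9) = 3, and 5 - 97 = -92 is NOT divisible by 3.
    ⇒ system is inconsistent (no integer solution).

No solution (the system is inconsistent).


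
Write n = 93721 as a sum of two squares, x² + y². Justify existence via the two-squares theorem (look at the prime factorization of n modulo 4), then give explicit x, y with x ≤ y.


Step 1: Factor n = 93721 = 17 · 37 · 149.
Step 2: Check the mod-4 condition on each prime factor: 17 ≡ 1 (mod 4), exponent 1; 37 ≡ 1 (mod 4), exponent 1; 149 ≡ 1 (mod 4), exponent 1.
All primes ≡ 3 (mod 4) appear to even exponent (or don't appear), so by the two-squares theorem n IS expressible as a sum of two squares.
Step 3: Build a representation. Here n = 17 · 37 · 149 is a product of primes ≡ 1 (mod 4). Each prime p ≡ 1 (mod 4) is itself a sum of two squares; find a² by testing p − a² for a perfect square:
  17: 17 − 1² = 16 = 4² ⇒ 17 = 1² + 4².
  37: 37 − 1² = 36 = 6² ⇒ 37 = 1² + 6².
  149: 149 − 1² = 148, 149 − 2² = 145, 149 − 3² = 140, 149 − 4² = 133, 149 − 5² = 124, 149 − 6² = 113, 149 − 7² = 100 = 10² ⇒ 149 = 7² + 10².
  Combine using the Brahmagupta–Fibonacci identity (a² + b²)(c² + d²) = (ac − bd)² + (ad + bc)² = (ac + bd)² + (ad − bc)²:
  17 · 37 = 629: from (1² + 4²)(1² + 6²), take (1·1 − 4·6, 1·6 + 4·1) = (1 − 24, 6 + 4) = (-23, 10); dropping signs (only squares matter) gives (23, 10); check 23² + 10² = 529 + 100 = 629 ✓.
  629 · 149 = 93721: from (23² + 10²)(7² + 10²), take (23·7 − 10·10, 23·10 + 10·7) = (161 − 100, 230 + 70) = (61, 300); check 61² + 300² = 3721 + 90000 = 93721 ✓.
Step 4: Order so x ≤ y and verify: 61² + 300² = 3721 + 90000 = 93721 = n. ✓

n = 93721 = 61² + 300² (one valid representation with x ≤ y).


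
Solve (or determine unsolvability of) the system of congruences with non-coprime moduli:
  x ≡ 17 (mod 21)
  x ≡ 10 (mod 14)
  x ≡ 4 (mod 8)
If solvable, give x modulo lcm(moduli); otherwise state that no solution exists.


Moduli 21, 14, 8 are not pairwise coprime, so CRT works modulo lcm(m_i) when all pairwise compatibility conditions hold.
Pairwise compatibility: gcd(m_i, m_j) must divide a_i - a_j for every pair.
Merge one congruence at a time:
  Start: x ≡ 17 (mod 21).
  Combine with x ≡ 10 (mod 14): gcd(21, 14) = 7; 10 - 17 = -7, which IS divisible by 7, so compatible.
    Write x = 17 + 21·t and substitute into x ≡ 10 (mod 14): 21·t ≡ 10 − 17 = -7 (mod 14).
    Divide the congruence (and modulus) by g = 7: 3·t ≡ -1 (mod 2).
    Reduce coefficients mod 2: 1·t ≡ 1 (mod 2).
    So t ≡ 1 (mod 2).
    Then x = 17 + 21·1 = 38, valid modulo lcm(21, 14) = 42: x ≡ 38 (mod 42).
  Combine with x ≡ 4 (mod 8): gcd(42, 8) = 2; 4 - 38 = -34, which IS divisible by 2, so compatible.
    Write x = 38 + 42·t and substitute into x ≡ 4 (mod 8): 42·t ≡ 4 − 38 = -34 (mod 8).
    Divide the congruence (and modulus) by g = 2: 21·t ≡ -17 (mod 4).
    Reduce coefficients mod 4: 1·t ≡ 3 (mod 4).
    So t ≡ 3 (mod 4).
    Then x = 38 + 42·3 = 164, valid modulo lcm(42, 8) = 168: x ≡ 164 (mod 168).
Verify: 164 mod 21 = 17, 164 mod 14 = 10, 164 mod 8 = 4.

x ≡ 164 (mod 168).


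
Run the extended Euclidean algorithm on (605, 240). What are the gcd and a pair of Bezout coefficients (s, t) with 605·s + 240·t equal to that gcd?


Euclidean algorithm on (605, 240) — divide until remainder is 0:
  605 = 2 · 240 + 125
  240 = 1 · 125 + 115
  125 = 1 · 115 + 10
  115 = 11 · 10 + 5
  10 = 2 · 5 + 0
gcd(605, 240) = 5.
Track Bezout coefficients alongside the remainders: start with r₀ = 605 = a·1 + b·0 (s = 1, t = 0) and r₁ = 240 = a·0 + b·1 (s = 0, t = 1); each new remainder r_{k+1} = r_{k-1} − q_k·r_k inherits s_{k+1} = s_{k-1} − q_k·s_k, t_{k+1} = t_{k-1} − q_k·t_k, so r_k = a·s_k + b·t_k at every step:
  q = 2: r = 125, s = 1 − 2·0 = 1, t = 0 − 2·1 = -2  (check: 605·1 + 240·(-2) = 125)
  q = 1: r = 115, s = 0 − 1·1 = -1, t = 1 − 1·(-2) = 3  (check: 605·(-1) + 240·3 = 115)
  q = 1: r = 10, s = 1 − 1·(-1) = 2, t = -2 − 1·3 = -5  (check: 605·2 + 240·(-5) = 10)
  q = 11: r = 5, s = -1 − 11·2 = -23, t = 3 − 11·(-5) = 58  (check: 605·(-23) + 240·58 = 5)
The row with r = 5 (the gcd) gives the Bezout coefficients s = -23, t = 58.
Result: 605 · (-23) + 240 · (58) = 5.

gcd(605, 240) = 5; s = -23, t = 58 (check: 605·(-23) + 240·58 = 5).


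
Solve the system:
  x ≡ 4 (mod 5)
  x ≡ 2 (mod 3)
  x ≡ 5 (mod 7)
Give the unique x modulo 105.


Moduli 5, 3, 7 are pairwise coprime; by CRT there is a unique solution modulo M = 5 · 3 · 7 = 105.
Solve pairwise, accumulating the modulus:
  Start with x ≡ 4 (mod 5).
  Combine with x ≡ 2 (mod 3): since gcd(5, 3) = 1, we get a unique residue mod 15.
    Write x = 4 + 5·t and substitute into x ≡ 2 (mod 3): 5·t ≡ 2 − 4 = -2 (mod 3).
    Reduce coefficients mod 3: 2·t ≡ 1 (mod 3).
    The inverse of 2 mod 3 is 2 (since 2·2 = 4 = 1·3 + 1), so t ≡ 2·1 = 2 ≡ 2 (mod 3).
    Then x = 4 + 5·2 = 14, valid modulo lcm(5, 3) = 15: x ≡ 14 (mod 15).
  Combine with x ≡ 5 (mod 7): since gcd(15, 7) = 1, we get a unique residue mod 105.
    Write x = 14 + 15·t and substitute into x ≡ 5 (mod 7): 15·t ≡ 5 − 14 = -9 (mod 7).
    Reduce coefficients mod 7: 1·t ≡ 5 (mod 7).
    So t ≡ 5 (mod 7).
    Then x = 14 + 15·5 = 89, valid modulo lcm(15, 7) = 105: x ≡ 89 (mod 105).
Verify: 89 mod 5 = 4 ✓, 89 mod 3 = 2 ✓, 89 mod 7 = 5 ✓.

x ≡ 89 (mod 105).


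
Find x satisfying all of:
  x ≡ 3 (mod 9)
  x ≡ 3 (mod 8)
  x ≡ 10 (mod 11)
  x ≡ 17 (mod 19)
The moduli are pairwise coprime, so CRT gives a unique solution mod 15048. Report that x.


Product of moduli M = 9 · 8 · 11 · 19 = 15048.
Merge one congruence at a time:
  Start: x ≡ 3 (mod 9).
  Combine with x ≡ 3 (mod 8); new modulus lcm = 72.
    Write x = 3 + 9·t and substitute into x ≡ 3 (mod 8): 9·t ≡ 3 − 3 = 0 (mod 8).
    Reduce coefficients mod 8: 1·t ≡ 0 (mod 8).
    So t ≡ 0 (mod 8).
    Then x = 3 + 9·0 = 3, valid modulo lcm(9, 8) = 72: x ≡ 3 (mod 72).
  Combine with x ≡ 10 (mod 11); new modulus lcm = 792.
    Write x = 3 + 72·t and substitute into x ≡ 10 (mod 11): 72·t ≡ 10 − 3 = 7 (mod 11).
    Reduce coefficients mod 11: 6·t ≡ 7 (mod 11).
    The inverse of 6 mod 11 is 2 (since 6·2 = 12 = 1·11 + 1), so t ≡ 2·7 = 14 ≡ 3 (mod 11).
    Then x = 3 + 72·3 = 219, valid modulo lcm(72, 11) = 792: x ≡ 219 (mod 792).
  Combine with x ≡ 17 (mod 19); new modulus lcm = 15048.
    Write x = 219 + 792·t and substitute into x ≡ 17 (mod 19): 792·t ≡ 17 − 219 = -202 (mod 19).
    Reduce coefficients mod 19: 13·t ≡ 7 (mod 19).
    The inverse of 13 mod 19 is 3 (since 13·3 = 39 = 2·19 + 1), so t ≡ 3·7 = 21 ≡ 2 (mod 19).
    Then x = 219 + 792·2 = 1803, valid modulo lcm(792, 19) = 15048: x ≡ 1803 (mod 15048).
Verify against each original: 1803 mod 9 = 3, 1803 mod 8 = 3, 1803 mod 11 = 10, 1803 mod 19 = 17.

x ≡ 1803 (mod 15048).


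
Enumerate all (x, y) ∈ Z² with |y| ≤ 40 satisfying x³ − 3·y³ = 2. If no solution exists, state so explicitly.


The equation is x³ - 3y³ = 2. For fixed y, x³ = 3·y³ + 2, so a solution requires the RHS to be a perfect cube.
Strategy: iterate y from -40 to 40, compute RHS = 3·y³ + 2, and check whether it is a (positive or negative) perfect cube.
Check small values of y:
  y = 0: RHS = 2 is not a perfect cube.
  y = 1: RHS = 5 is not a perfect cube.
  y = -1: RHS = -1 = (-1)³ ⇒ x = -1 works.
  y = 2: RHS = 26 is not a perfect cube.
  y = -2: RHS = -22 is not a perfect cube.
  y = 3: RHS = 83 is not a perfect cube.
  y = -3: RHS = -79 is not a perfect cube.
Continuing the search up to |y| = 40 finds no further solutions beyond those listed.
Collected solutions: (-1, -1).

Solutions (with |y| ≤ 40): (-1, -1).


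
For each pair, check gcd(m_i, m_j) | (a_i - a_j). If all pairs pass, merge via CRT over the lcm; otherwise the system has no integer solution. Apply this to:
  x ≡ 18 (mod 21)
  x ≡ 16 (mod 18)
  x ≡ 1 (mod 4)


Moduli 21, 18, 4 are not pairwise coprime, so CRT works modulo lcm(m_i) when all pairwise compatibility conditions hold.
Pairwise compatibility: gcd(m_i, m_j) must divide a_i - a_j for every pair.
Merge one congruence at a time:
  Start: x ≡ 18 (mod 21).
  Combine with x ≡ 16 (mod 18): gcd(21, 18) = 3, and 16 - 18 = -2 is NOT divisible by 3.
    ⇒ system is inconsistent (no integer solution).

No solution (the system is inconsistent).


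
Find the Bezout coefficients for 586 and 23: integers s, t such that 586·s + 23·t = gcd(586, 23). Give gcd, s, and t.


Euclidean algorithm on (586, 23) — divide until remainder is 0:
  586 = 25 · 23 + 11
  23 = 2 · 11 + 1
  11 = 11 · 1 + 0
gcd(586, 23) = 1.
Track Bezout coefficients alongside the remainders: start with r₀ = 586 = a·1 + b·0 (s = 1, t = 0) and r₁ = 23 = a·0 + b·1 (s = 0, t = 1); each new remainder r_{k+1} = r_{k-1} − q_k·r_k inherits s_{k+1} = s_{k-1} − q_k·s_k, t_{k+1} = t_{k-1} − q_k·t_k, so r_k = a·s_k + b·t_k at every step:
  q = 25: r = 11, s = 1 − 25·0 = 1, t = 0 − 25·1 = -25  (check: 586·1 + 23·(-25) = 11)
  q = 2: r = 1, s = 0 − 2·1 = -2, t = 1 − 2·(-25) = 51  (check: 586·(-2) + 23·51 = 1)
The row with r = 1 (the gcd) gives the Bezout coefficients s = -2, t = 51.
Result: 586 · (-2) + 23 · (51) = 1.

gcd(586, 23) = 1; s = -2, t = 51 (check: 586·(-2) + 23·51 = 1).


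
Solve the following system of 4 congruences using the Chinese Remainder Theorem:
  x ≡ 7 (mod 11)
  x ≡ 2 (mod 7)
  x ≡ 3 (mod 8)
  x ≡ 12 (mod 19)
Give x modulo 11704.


Product of moduli M = 11 · 7 · 8 · 19 = 11704.
Merge one congruence at a time:
  Start: x ≡ 7 (mod 11).
  Combine with x ≡ 2 (mod 7); new modulus lcm = 77.
    Write x = 7 + 11·t and substitute into x ≡ 2 (mod 7): 11·t ≡ 2 − 7 = -5 (mod 7).
    Reduce coefficients mod 7: 4·t ≡ 2 (mod 7).
    The inverse of 4 mod 7 is 2 (since 4·2 = 8 = 1·7 + 1), so t ≡ 2·2 = 4 ≡ 4 (mod 7).
    Then x = 7 + 11·4 = 51, valid modulo lcm(11, 7) = 77: x ≡ 51 (mod 77).
  Combine with x ≡ 3 (mod 8); new modulus lcm = 616.
    Write x = 51 + 77·t and substitute into x ≡ 3 (mod 8): 77·t ≡ 3 − 51 = -48 (mod 8).
    Reduce coefficients mod 8: 5·t ≡ 0 (mod 8).
    The inverse of 5 mod 8 is 5 (since 5·5 = 25 = 3·8 + 1), so t ≡ 5·0 = 0 ≡ 0 (mod 8).
    Then x = 51 + 77·0 = 51, valid modulo lcm(77, 8) = 616: x ≡ 51 (mod 616).
  Combine with x ≡ 12 (mod 19); new modulus lcm = 11704.
    Write x = 51 + 616·t and substitute into x ≡ 12 (mod 19): 616·t ≡ 12 − 51 = -39 (mod 19).
    Reduce coefficients mod 19: 8·t ≡ 18 (mod 19).
    The inverse of 8 mod 19 is 12 (since 8·12 = 96 = 5·19 + 1), so t ≡ 12·18 = 216 ≡ 7 (mod 19).
    Then x = 51 + 616·7 = 4363, valid modulo lcm(616, 19) = 11704: x ≡ 4363 (mod 11704).
Verify against each original: 4363 mod 11 = 7, 4363 mod 7 = 2, 4363 mod 8 = 3, 4363 mod 19 = 12.

x ≡ 4363 (mod 11704).


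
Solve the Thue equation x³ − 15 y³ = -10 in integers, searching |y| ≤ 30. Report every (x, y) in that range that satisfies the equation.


The equation is x³ - 15y³ = -10. For fixed y, x³ = 15·y³ − 10, so a solution requires the RHS to be a perfect cube.
Strategy: iterate y from -30 to 30, compute RHS = 15·y³ − 10, and check whether it is a (positive or negative) perfect cube.
Check small values of y:
  y = 0: RHS = -10 is not a perfect cube.
  y = 1: RHS = 5 is not a perfect cube.
  y = -1: RHS = -25 is not a perfect cube.
  y = 2: RHS = 110 is not a perfect cube.
  y = -2: RHS = -130 is not a perfect cube.
  y = 3: RHS = 395 is not a perfect cube.
  y = -3: RHS = -415 is not a perfect cube.
Continuing the search up to |y| = 30 finds no solutions either.
No (x, y) in the scanned range satisfies the equation.

No integer solutions with |y| ≤ 30.


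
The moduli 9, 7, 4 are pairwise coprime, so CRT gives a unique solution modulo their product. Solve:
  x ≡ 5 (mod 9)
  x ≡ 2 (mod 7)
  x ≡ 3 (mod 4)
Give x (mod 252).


Moduli 9, 7, 4 are pairwise coprime; by CRT there is a unique solution modulo M = 9 · 7 · 4 = 252.
Solve pairwise, accumulating the modulus:
  Start with x ≡ 5 (mod 9).
  Combine with x ≡ 2 (mod 7): since gcd(9, 7) = 1, we get a unique residue mod 63.
    Write x = 5 + 9·t and substitute into x ≡ 2 (mod 7): 9·t ≡ 2 − 5 = -3 (mod 7).
    Reduce coefficients mod 7: 2·t ≡ 4 (mod 7).
    The inverse of 2 mod 7 is 4 (since 2·4 = 8 = 1·7 + 1), so t ≡ 4·4 = 16 ≡ 2 (mod 7).
    Then x = 5 + 9·2 = 23, valid modulo lcm(9, 7) = 63: x ≡ 23 (mod 63).
  Combine with x ≡ 3 (mod 4): since gcd(63, 4) = 1, we get a unique residue mod 252.
    Write x = 23 + 63·t and substitute into x ≡ 3 (mod 4): 63·t ≡ 3 − 23 = -20 (mod 4).
    Reduce coefficients mod 4: 3·t ≡ 0 (mod 4).
    The inverse of 3 mod 4 is 3 (since 3·3 = 9 = 2·4 + 1), so t ≡ 3·0 = 0 ≡ 0 (mod 4).
    Then x = 23 + 63·0 = 23, valid modulo lcm(63, 4) = 252: x ≡ 23 (mod 252).
Verify: 23 mod 9 = 5 ✓, 23 mod 7 = 2 ✓, 23 mod 4 = 3 ✓.

x ≡ 23 (mod 252).


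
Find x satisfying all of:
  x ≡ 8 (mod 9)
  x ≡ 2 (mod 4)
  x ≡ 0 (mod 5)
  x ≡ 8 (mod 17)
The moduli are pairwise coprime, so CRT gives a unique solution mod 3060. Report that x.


Product of moduli M = 9 · 4 · 5 · 17 = 3060.
Merge one congruence at a time:
  Start: x ≡ 8 (mod 9).
  Combine with x ≡ 2 (mod 4); new modulus lcm = 36.
    Write x = 8 + 9·t and substitute into x ≡ 2 (mod 4): 9·t ≡ 2 − 8 = -6 (mod 4).
    Reduce coefficients mod 4: 1·t ≡ 2 (mod 4).
    So t ≡ 2 (mod 4).
    Then x = 8 + 9·2 = 26, valid modulo lcm(9, 4) = 36: x ≡ 26 (mod 36).
  Combine with x ≡ 0 (mod 5); new modulus lcm = 180.
    Write x = 26 + 36·t and substitute into x ≡ 0 (mod 5): 36·t ≡ 0 − 26 = -26 (mod 5).
    Reduce coefficients mod 5: 1·t ≡ 4 (mod 5).
    So t ≡ 4 (mod 5).
    Then x = 26 + 36·4 = 170, valid modulo lcm(36, 5) = 180: x ≡ 170 (mod 180).
  Combine with x ≡ 8 (mod 17); new modulus lcm = 3060.
    Write x = 170 + 180·t and substitute into x ≡ 8 (mod 17): 180·t ≡ 8 − 170 = -162 (mod 17).
    Reduce coefficients mod 17: 10·t ≡ 8 (mod 17).
    The inverse of 10 mod 17 is 12 (since 10·12 = 120 = 7·17 + 1), so t ≡ 12·8 = 96 ≡ 11 (mod 17).
    Then x = 170 + 180·11 = 2150, valid modulo lcm(180, 17) = 3060: x ≡ 2150 (mod 3060).
Verify against each original: 2150 mod 9 = 8, 2150 mod 4 = 2, 2150 mod 5 = 0, 2150 mod 17 = 8.

x ≡ 2150 (mod 3060).


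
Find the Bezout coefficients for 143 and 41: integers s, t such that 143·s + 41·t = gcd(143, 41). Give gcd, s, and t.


Euclidean algorithm on (143, 41) — divide until remainder is 0:
  143 = 3 · 41 + 20
  41 = 2 · 20 + 1
  20 = 20 · 1 + 0
gcd(143, 41) = 1.
Track Bezout coefficients alongside the remainders: start with r₀ = 143 = a·1 + b·0 (s = 1, t = 0) and r₁ = 41 = a·0 + b·1 (s = 0, t = 1); each new remainder r_{k+1} = r_{k-1} − q_k·r_k inherits s_{k+1} = s_{k-1} − q_k·s_k, t_{k+1} = t_{k-1} − q_k·t_k, so r_k = a·s_k + b·t_k at every step:
  q = 3: r = 20, s = 1 − 3·0 = 1, t = 0 − 3·1 = -3  (check: 143·1 + 41·(-3) = 20)
  q = 2: r = 1, s = 0 − 2·1 = -2, t = 1 − 2·(-3) = 7  (check: 143·(-2) + 41·7 = 1)
The row with r = 1 (the gcd) gives the Bezout coefficients s = -2, t = 7.
Result: 143 · (-2) + 41 · (7) = 1.

gcd(143, 41) = 1; s = -2, t = 7 (check: 143·(-2) + 41·7 = 1).


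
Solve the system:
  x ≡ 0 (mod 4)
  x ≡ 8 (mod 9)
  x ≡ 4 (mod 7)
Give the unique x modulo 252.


Moduli 4, 9, 7 are pairwise coprime; by CRT there is a unique solution modulo M = 4 · 9 · 7 = 252.
Solve pairwise, accumulating the modulus:
  Start with x ≡ 0 (mod 4).
  Combine with x ≡ 8 (mod 9): since gcd(4, 9) = 1, we get a unique residue mod 36.
    Write x = 0 + 4·t and substitute into x ≡ 8 (mod 9): 4·t ≡ 8 − 0 = 8 (mod 9).
    The inverse of 4 mod 9 is 7 (since 4·7 = 28 = 3·9 + 1), so t ≡ 7·8 = 56 ≡ 2 (mod 9).
    Then x = 0 + 4·2 = 8, valid modulo lcm(4, 9) = 36: x ≡ 8 (mod 36).
  Combine with x ≡ 4 (mod 7): since gcd(36, 7) = 1, we get a unique residue mod 252.
    Write x = 8 + 36·t and substitute into x ≡ 4 (mod 7): 36·t ≡ 4 − 8 = -4 (mod 7).
    Reduce coefficients mod 7: 1·t ≡ 3 (mod 7).
    So t ≡ 3 (mod 7).
    Then x = 8 + 36·3 = 116, valid modulo lcm(36, 7) = 252: x ≡ 116 (mod 252).
Verify: 116 mod 4 = 0 ✓, 116 mod 9 = 8 ✓, 116 mod 7 = 4 ✓.

x ≡ 116 (mod 252).


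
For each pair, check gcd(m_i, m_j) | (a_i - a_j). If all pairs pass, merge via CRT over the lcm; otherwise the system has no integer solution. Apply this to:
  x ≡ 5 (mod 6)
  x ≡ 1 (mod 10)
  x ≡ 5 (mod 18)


Moduli 6, 10, 18 are not pairwise coprime, so CRT works modulo lcm(m_i) when all pairwise compatibility conditions hold.
Pairwise compatibility: gcd(m_i, m_j) must divide a_i - a_j for every pair.
Merge one congruence at a time:
  Start: x ≡ 5 (mod 6).
  Combine with x ≡ 1 (mod 10): gcd(6, 10) = 2; 1 - 5 = -4, which IS divisible by 2, so compatible.
    Write x = 5 + 6·t and substitute into x ≡ 1 (mod 10): 6·t ≡ 1 − 5 = -4 (mod 10).
    Divide the congruence (and modulus) by g = 2: 3·t ≡ -2 (mod 5).
    Reduce coefficients mod 5: 3·t ≡ 3 (mod 5).
    The inverse of 3 mod 5 is 2 (since 3·2 = 6 = 1·5 + 1), so t ≡ 2·3 = 6 ≡ 1 (mod 5).
    Then x = 5 + 6·1 = 11, valid modulo lcm(6, 10) = 30: x ≡ 11 (mod 30).
  Combine with x ≡ 5 (mod 18): gcd(30, 18) = 6; 5 - 11 = -6, which IS divisible by 6, so compatible.
    Write x = 11 + 30·t and substitute into x ≡ 5 (mod 18): 30·t ≡ 5 − 11 = -6 (mod 18).
    Divide the congruence (and modulus) by g = 6: 5·t ≡ -1 (mod 3).
    Reduce coefficients mod 3: 2·t ≡ 2 (mod 3).
    The inverse of 2 mod 3 is 2 (since 2·2 = 4 = 1·3 + 1), so t ≡ 2·2 = 4 ≡ 1 (mod 3).
    Then x = 11 + 30·1 = 41, valid modulo lcm(30, 18) = 90: x ≡ 41 (mod 90).
Verify: 41 mod 6 = 5, 41 mod 10 = 1, 41 mod 18 = 5.

x ≡ 41 (mod 90).


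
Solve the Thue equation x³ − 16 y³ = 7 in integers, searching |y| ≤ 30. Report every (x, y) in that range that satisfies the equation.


The equation is x³ - 16y³ = 7. For fixed y, x³ = 16·y³ + 7, so a solution requires the RHS to be a perfect cube.
Strategy: iterate y from -30 to 30, compute RHS = 16·y³ + 7, and check whether it is a (positive or negative) perfect cube.
Check small values of y:
  y = 0: RHS = 7 is not a perfect cube.
  y = 1: RHS = 23 is not a perfect cube.
  y = -1: RHS = -9 is not a perfect cube.
  y = 2: RHS = 135 is not a perfect cube.
  y = -2: RHS = -121 is not a perfect cube.
  y = 3: RHS = 439 is not a perfect cube.
  y = -3: RHS = -425 is not a perfect cube.
Continuing the search up to |y| = 30 finds no solutions either.
No (x, y) in the scanned range satisfies the equation.

No integer solutions with |y| ≤ 30.


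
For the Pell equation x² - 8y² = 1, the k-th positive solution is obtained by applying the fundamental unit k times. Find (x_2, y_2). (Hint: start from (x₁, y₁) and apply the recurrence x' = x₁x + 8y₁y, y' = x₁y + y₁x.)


Step 1: Find the fundamental solution (x₁, y₁) of x² - 8y² = 1.
  Expand √8 as a continued fraction. a₀ = ⌊√8⌋ = 2; iterate m_{k+1} = d_k·a_k − m_k, d_{k+1} = (8 − m_{k+1}²)/d_k, a_{k+1} = ⌊(a₀ + m_{k+1})/d_{k+1}⌋ (starting m₀ = 0, d₀ = 1), with convergents p_k = a_k·p_{k-1} + p_{k-2}, q_k = a_k·q_{k-1} + q_{k-2} (p₋₁ = 1, q₋₁ = 0):
  k = 0: a₀ = 2; p₀/q₀ = 2/1; p₀² − 8·q₀² = 4 − 8 = -4.
  k = 1: m = 2, d = 4, a = ⌊(2 + 2)/4⌋ = 1; p/q = (1·2 + 1)/(1·1 + 0) = 3/1; p² − 8·q² = 9 − 8 = 1.
  The first convergent with p² − 8·q² = 1 gives the fundamental solution (x₁, y₁) = (3, 1).
Step 2: Apply the recurrence (x_{n+1}, y_{n+1}) = (x₁x_n + 8y₁y_n, x₁y_n + y₁x_n) repeatedly.
  From (x_1, y_1) = (3, 1): x_2 = 3·3 + 8·1·1 = 17; y_2 = 3·1 + 1·3 = 6.
Step 3: Verify x_2² - 8·y_2² = 289 - 288 = 1 (should be 1). ✓

(x_1, y_1) = (3, 1); (x_2, y_2) = (17, 6).


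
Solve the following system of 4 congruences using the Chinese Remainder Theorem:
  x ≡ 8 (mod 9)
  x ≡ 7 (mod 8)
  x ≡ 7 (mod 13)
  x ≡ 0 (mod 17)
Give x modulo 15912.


Product of moduli M = 9 · 8 · 13 · 17 = 15912.
Merge one congruence at a time:
  Start: x ≡ 8 (mod 9).
  Combine with x ≡ 7 (mod 8); new modulus lcm = 72.
    Write x = 8 + 9·t and substitute into x ≡ 7 (mod 8): 9·t ≡ 7 − 8 = -1 (mod 8).
    Reduce coefficients mod 8: 1·t ≡ 7 (mod 8).
    So t ≡ 7 (mod 8).
    Then x = 8 + 9·7 = 71, valid modulo lcm(9, 8) = 72: x ≡ 71 (mod 72).
  Combine with x ≡ 7 (mod 13); new modulus lcm = 936.
    Write x = 71 + 72·t and substitute into x ≡ 7 (mod 13): 72·t ≡ 7 − 71 = -64 (mod 13).
    Reduce coefficients mod 13: 7·t ≡ 1 (mod 13).
    The inverse of 7 mod 13 is 2 (since 7·2 = 14 = 1·13 + 1), so t ≡ 2·1 = 2 ≡ 2 (mod 13).
    Then x = 71 + 72·2 = 215, valid modulo lcm(72, 13) = 936: x ≡ 215 (mod 936).
  Combine with x ≡ 0 (mod 17); new modulus lcm = 15912.
    Write x = 215 + 936·t and substitute into x ≡ 0 (mod 17): 936·t ≡ 0 − 215 = -215 (mod 17).
    Reduce coefficients mod 17: 1·t ≡ 6 (mod 17).
    So t ≡ 6 (mod 17).
    Then x = 215 + 936·6 = 5831, valid modulo lcm(936, 17) = 15912: x ≡ 5831 (mod 15912).
Verify against each original: 5831 mod 9 = 8, 5831 mod 8 = 7, 5831 mod 13 = 7, 5831 mod 17 = 0.

x ≡ 5831 (mod 15912).


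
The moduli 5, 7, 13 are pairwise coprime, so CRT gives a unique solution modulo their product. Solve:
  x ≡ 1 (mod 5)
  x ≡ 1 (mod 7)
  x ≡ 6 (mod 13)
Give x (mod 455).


Moduli 5, 7, 13 are pairwise coprime; by CRT there is a unique solution modulo M = 5 · 7 · 13 = 455.
Solve pairwise, accumulating the modulus:
  Start with x ≡ 1 (mod 5).
  Combine with x ≡ 1 (mod 7): since gcd(5, 7) = 1, we get a unique residue mod 35.
    Write x = 1 + 5·t and substitute into x ≡ 1 (mod 7): 5·t ≡ 1 − 1 = 0 (mod 7).
    The inverse of 5 mod 7 is 3 (since 5·3 = 15 = 2·7 + 1), so t ≡ 3·0 = 0 ≡ 0 (mod 7).
    Then x = 1 + 5·0 = 1, valid modulo lcm(5, 7) = 35: x ≡ 1 (mod 35).
  Combine with x ≡ 6 (mod 13): since gcd(35, 13) = 1, we get a unique residue mod 455.
    Write x = 1 + 35·t and substitute into x ≡ 6 (mod 13): 35·t ≡ 6 − 1 = 5 (mod 13).
    Reduce coefficients mod 13: 9·t ≡ 5 (mod 13).
    The inverse of 9 mod 13 is 3 (since 9·3 = 27 = 2·13 + 1), so t ≡ 3·5 = 15 ≡ 2 (mod 13).
    Then x = 1 + 35·2 = 71, valid modulo lcm(35, 13) = 455: x ≡ 71 (mod 455).
Verify: 71 mod 5 = 1 ✓, 71 mod 7 = 1 ✓, 71 mod 13 = 6 ✓.

x ≡ 71 (mod 455).


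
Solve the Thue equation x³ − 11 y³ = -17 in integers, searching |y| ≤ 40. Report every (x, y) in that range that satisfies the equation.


The equation is x³ - 11y³ = -17. For fixed y, x³ = 11·y³ − 17, so a solution requires the RHS to be a perfect cube.
Strategy: iterate y from -40 to 40, compute RHS = 11·y³ − 17, and check whether it is a (positive or negative) perfect cube.
Check small values of y:
  y = 0: RHS = -17 is not a perfect cube.
  y = 1: RHS = -6 is not a perfect cube.
  y = -1: RHS = -28 is not a perfect cube.
  y = 2: RHS = 71 is not a perfect cube.
  y = -2: RHS = -105 is not a perfect cube.
  y = 3: RHS = 280 is not a perfect cube.
  y = -3: RHS = -314 is not a perfect cube.
Continuing the search up to |y| = 40 finds no solutions either.
No (x, y) in the scanned range satisfies the equation.

No integer solutions with |y| ≤ 40.


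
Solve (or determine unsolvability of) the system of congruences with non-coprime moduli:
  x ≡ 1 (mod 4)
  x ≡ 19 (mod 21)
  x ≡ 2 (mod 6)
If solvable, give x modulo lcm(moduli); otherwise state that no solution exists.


Moduli 4, 21, 6 are not pairwise coprime, so CRT works modulo lcm(m_i) when all pairwise compatibility conditions hold.
Pairwise compatibility: gcd(m_i, m_j) must divide a_i - a_j for every pair.
Merge one congruence at a time:
  Start: x ≡ 1 (mod 4).
  Combine with x ≡ 19 (mod 21): gcd(4, 21) = 1; 19 - 1 = 18, which IS divisible by 1, so compatible.
    Write x = 1 + 4·t and substitute into x ≡ 19 (mod 21): 4·t ≡ 19 − 1 = 18 (mod 21).
    The inverse of 4 mod 21 is 16 (since 4·16 = 64 = 3·21 + 1), so t ≡ 16·18 = 288 ≡ 15 (mod 21).
    Then x = 1 + 4·15 = 61, valid modulo lcm(4, 21) = 84: x ≡ 61 (mod 84).
  Combine with x ≡ 2 (mod 6): gcd(84, 6) = 6, and 2 - 61 = -59 is NOT divisible by 6.
    ⇒ system is inconsistent (no integer solution).

No solution (the system is inconsistent).


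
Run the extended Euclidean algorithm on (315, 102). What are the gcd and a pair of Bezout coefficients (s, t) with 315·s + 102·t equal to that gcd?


Euclidean algorithm on (315, 102) — divide until remainder is 0:
  315 = 3 · 102 + 9
  102 = 11 · 9 + 3
  9 = 3 · 3 + 0
gcd(315, 102) = 3.
Track Bezout coefficients alongside the remainders: start with r₀ = 315 = a·1 + b·0 (s = 1, t = 0) and r₁ = 102 = a·0 + b·1 (s = 0, t = 1); each new remainder r_{k+1} = r_{k-1} − q_k·r_k inherits s_{k+1} = s_{k-1} − q_k·s_k, t_{k+1} = t_{k-1} − q_k·t_k, so r_k = a·s_k + b·t_k at every step:
  q = 3: r = 9, s = 1 − 3·0 = 1, t = 0 − 3·1 = -3  (check: 315·1 + 102·(-3) = 9)
  q = 11: r = 3, s = 0 − 11·1 = -11, t = 1 − 11·(-3) = 34  (check: 315·(-11) + 102·34 = 3)
The row with r = 3 (the gcd) gives the Bezout coefficients s = -11, t = 34.
Result: 315 · (-11) + 102 · (34) = 3.

gcd(315, 102) = 3; s = -11, t = 34 (check: 315·(-11) + 102·34 = 3).


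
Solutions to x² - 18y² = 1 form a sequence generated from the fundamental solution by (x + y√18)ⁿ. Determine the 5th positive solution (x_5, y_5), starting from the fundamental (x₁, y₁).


Step 1: Find the fundamental solution (x₁, y₁) of x² - 18y² = 1.
  Expand √18 as a continued fraction. a₀ = ⌊√18⌋ = 4; iterate m_{k+1} = d_k·a_k − m_k, d_{k+1} = (18 − m_{k+1}²)/d_k, a_{k+1} = ⌊(a₀ + m_{k+1})/d_{k+1}⌋ (starting m₀ = 0, d₀ = 1), with convergents p_k = a_k·p_{k-1} + p_{k-2}, q_k = a_k·q_{k-1} + q_{k-2} (p₋₁ = 1, q₋₁ = 0):
  k = 0: a₀ = 4; p₀/q₀ = 4/1; p₀² − 18·q₀² = 16 − 18 = -2.
  k = 1: m = 4, d = 2, a = ⌊(4 + 4)/2⌋ = 4; p/q = (4·4 + 1)/(4·1 + 0) = 17/4; p² − 18·q² = 289 − 288 = 1.
  The first convergent with p² − 18·q² = 1 gives the fundamental solution (x₁, y₁) = (17, 4).
Step 2: Apply the recurrence (x_{n+1}, y_{n+1}) = (x₁x_n + 18y₁y_n, x₁y_n + y₁x_n) repeatedly.
  From (x_1, y_1) = (17, 4): x_2 = 17·17 + 18·4·4 = 577; y_2 = 17·4 + 4·17 = 136.
  From (x_2, y_2) = (577, 136): x_3 = 17·577 + 18·4·136 = 19601; y_3 = 17·136 + 4·577 = 4620.
  From (x_3, y_3) = (19601, 4620): x_4 = 17·19601 + 18·4·4620 = 665857; y_4 = 17·4620 + 4·19601 = 156944.
  From (x_4, y_4) = (665857, 156944): x_5 = 17·665857 + 18·4·156944 = 22619537; y_5 = 17·156944 + 4·665857 = 5331476.
Step 3: Verify x_5² - 18·y_5² = 511643454094369 - 511643454094368 = 1 (should be 1). ✓

(x_1, y_1) = (17, 4); (x_5, y_5) = (22619537, 5331476).


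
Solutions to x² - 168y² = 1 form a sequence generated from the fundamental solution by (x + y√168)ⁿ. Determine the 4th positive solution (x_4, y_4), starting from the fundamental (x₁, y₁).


Step 1: Find the fundamental solution (x₁, y₁) of x² - 168y² = 1.
  Expand √168 as a continued fraction. a₀ = ⌊√168⌋ = 12; iterate m_{k+1} = d_k·a_k − m_k, d_{k+1} = (168 − m_{k+1}²)/d_k, a_{k+1} = ⌊(a₀ + m_{k+1})/d_{k+1}⌋ (starting m₀ = 0, d₀ = 1), with convergents p_k = a_k·p_{k-1} + p_{k-2}, q_k = a_k·q_{k-1} + q_{k-2} (p₋₁ = 1, q₋₁ = 0):
  k = 0: a₀ = 12; p₀/q₀ = 12/1; p₀² − 168·q₀² = 144 − 168 = -24.
  k = 1: m = 12, d = 24, a = ⌊(12 + 12)/24⌋ = 1; p/q = (1·12 + 1)/(1·1 + 0) = 13/1; p² − 168·q² = 169 − 168 = 1.
  The first convergent with p² − 168·q² = 1 gives the fundamental solution (x₁, y₁) = (13, 1).
Step 2: Apply the recurrence (x_{n+1}, y_{n+1}) = (x₁x_n + 168y₁y_n, x₁y_n + y₁x_n) repeatedly.
  From (x_1, y_1) = (13, 1): x_2 = 13·13 + 168·1·1 = 337; y_2 = 13·1 + 1·13 = 26.
  From (x_2, y_2) = (337, 26): x_3 = 13·337 + 168·1·26 = 8749; y_3 = 13·26 + 1·337 = 675.
  From (x_3, y_3) = (8749, 675): x_4 = 13·8749 + 168·1·675 = 227137; y_4 = 13·675 + 1·8749 = 17524.
Step 3: Verify x_4² - 168·y_4² = 51591216769 - 51591216768 = 1 (should be 1). ✓

(x_1, y_1) = (13, 1); (x_4, y_4) = (227137, 17524).


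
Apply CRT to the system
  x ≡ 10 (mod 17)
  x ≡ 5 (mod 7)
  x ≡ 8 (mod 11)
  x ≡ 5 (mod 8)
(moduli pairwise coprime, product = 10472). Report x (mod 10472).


Product of moduli M = 17 · 7 · 11 · 8 = 10472.
Merge one congruence at a time:
  Start: x ≡ 10 (mod 17).
  Combine with x ≡ 5 (mod 7); new modulus lcm = 119.
    Write x = 10 + 17·t and substitute into x ≡ 5 (mod 7): 17·t ≡ 5 − 10 = -5 (mod 7).
    Reduce coefficients mod 7: 3·t ≡ 2 (mod 7).
    The inverse of 3 mod 7 is 5 (since 3·5 = 15 = 2·7 + 1), so t ≡ 5·2 = 10 ≡ 3 (mod 7).
    Then x = 10 + 17·3 = 61, valid modulo lcm(17, 7) = 119: x ≡ 61 (mod 119).
  Combine with x ≡ 8 (mod 11); new modulus lcm = 1309.
    Write x = 61 + 119·t and substitute into x ≡ 8 (mod 11): 119·t ≡ 8 − 61 = -53 (mod 11).
    Reduce coefficients mod 11: 9·t ≡ 2 (mod 11).
    The inverse of 9 mod 11 is 5 (since 9·5 = 45 = 4·11 + 1), so t ≡ 5·2 = 10 ≡ 10 (mod 11).
    Then x = 61 + 119·10 = 1251, valid modulo lcm(119, 11) = 1309: x ≡ 1251 (mod 1309).
  Combine with x ≡ 5 (mod 8); new modulus lcm = 10472.
    Write x = 1251 + 1309·t and substitute into x ≡ 5 (mod 8): 1309·t ≡ 5 − 1251 = -1246 (mod 8).
    Reduce coefficients mod 8: 5·t ≡ 2 (mod 8).
    The inverse of 5 mod 8 is 5 (since 5·5 = 25 = 3·8 + 1), so t ≡ 5·2 = 10 ≡ 2 (mod 8).
    Then x = 1251 + 1309·2 = 3869, valid modulo lcm(1309, 8) = 10472: x ≡ 3869 (mod 10472).
Verify against each original: 3869 mod 17 = 10, 3869 mod 7 = 5, 3869 mod 11 = 8, 3869 mod 8 = 5.

x ≡ 3869 (mod 10472).


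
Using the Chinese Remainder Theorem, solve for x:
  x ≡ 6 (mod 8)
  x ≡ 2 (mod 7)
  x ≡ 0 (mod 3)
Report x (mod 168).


Moduli 8, 7, 3 are pairwise coprime; by CRT there is a unique solution modulo M = 8 · 7 · 3 = 168.
Solve pairwise, accumulating the modulus:
  Start with x ≡ 6 (mod 8).
  Combine with x ≡ 2 (mod 7): since gcd(8, 7) = 1, we get a unique residue mod 56.
    Write x = 6 + 8·t and substitute into x ≡ 2 (mod 7): 8·t ≡ 2 − 6 = -4 (mod 7).
    Reduce coefficients mod 7: 1·t ≡ 3 (mod 7).
    So t ≡ 3 (mod 7).
    Then x = 6 + 8·3 = 30, valid modulo lcm(8, 7) = 56: x ≡ 30 (mod 56).
  Combine with x ≡ 0 (mod 3): since gcd(56, 3) = 1, we get a unique residue mod 168.
    Write x = 30 + 56·t and substitute into x ≡ 0 (mod 3): 56·t ≡ 0 − 30 = -30 (mod 3).
    Reduce coefficients mod 3: 2·t ≡ 0 (mod 3).
    The inverse of 2 mod 3 is 2 (since 2·2 = 4 = 1·3 + 1), so t ≡ 2·0 = 0 ≡ 0 (mod 3).
    Then x = 30 + 56·0 = 30, valid modulo lcm(56, 3) = 168: x ≡ 30 (mod 168).
Verify: 30 mod 8 = 6 ✓, 30 mod 7 = 2 ✓, 30 mod 3 = 0 ✓.

x ≡ 30 (mod 168).
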